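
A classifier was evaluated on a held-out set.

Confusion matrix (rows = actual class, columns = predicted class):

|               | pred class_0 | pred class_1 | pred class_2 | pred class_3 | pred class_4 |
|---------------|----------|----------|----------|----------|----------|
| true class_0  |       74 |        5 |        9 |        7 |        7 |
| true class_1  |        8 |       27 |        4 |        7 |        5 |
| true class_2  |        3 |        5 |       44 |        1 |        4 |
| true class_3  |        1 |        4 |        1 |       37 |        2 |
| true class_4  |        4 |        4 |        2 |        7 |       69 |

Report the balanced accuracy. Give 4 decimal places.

Balanced accuracy = mean of per-class recall.
  class_0: recall = 74/102 = 0.72549
  class_1: recall = 27/51 = 0.52941
  class_2: recall = 44/57 = 0.77193
  class_3: recall = 37/45 = 0.82222
  class_4: recall = 69/86 = 0.80233
Mean = (0.72549 + 0.52941 + 0.77193 + 0.82222 + 0.80233) / 5 = 0.7303

0.7303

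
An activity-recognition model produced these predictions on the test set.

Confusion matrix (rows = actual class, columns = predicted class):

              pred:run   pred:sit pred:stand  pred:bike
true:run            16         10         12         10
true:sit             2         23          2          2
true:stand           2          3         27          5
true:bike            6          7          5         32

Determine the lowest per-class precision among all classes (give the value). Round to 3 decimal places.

0.535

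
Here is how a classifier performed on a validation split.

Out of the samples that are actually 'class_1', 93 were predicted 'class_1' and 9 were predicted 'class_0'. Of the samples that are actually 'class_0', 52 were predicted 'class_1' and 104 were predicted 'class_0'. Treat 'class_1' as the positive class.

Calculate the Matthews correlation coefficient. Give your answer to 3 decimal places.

MCC = (TP·TN − FP·FN) / √((TP+FP)(TP+FN)(TN+FP)(TN+FN))
Numerator = 93·104 − 52·9 = 9204
Denominator = √(145·102·156·113) = √260718120 = 16146.7681
MCC = 9204 / 16146.7681 = 0.570

0.570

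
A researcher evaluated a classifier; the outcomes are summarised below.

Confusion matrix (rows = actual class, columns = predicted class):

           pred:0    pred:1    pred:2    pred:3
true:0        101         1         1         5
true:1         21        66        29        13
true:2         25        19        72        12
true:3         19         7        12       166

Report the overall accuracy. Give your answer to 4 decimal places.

Accuracy = trace / total = (101+66+72+166=405) / 569 = 405/569 = 0.7118

0.7118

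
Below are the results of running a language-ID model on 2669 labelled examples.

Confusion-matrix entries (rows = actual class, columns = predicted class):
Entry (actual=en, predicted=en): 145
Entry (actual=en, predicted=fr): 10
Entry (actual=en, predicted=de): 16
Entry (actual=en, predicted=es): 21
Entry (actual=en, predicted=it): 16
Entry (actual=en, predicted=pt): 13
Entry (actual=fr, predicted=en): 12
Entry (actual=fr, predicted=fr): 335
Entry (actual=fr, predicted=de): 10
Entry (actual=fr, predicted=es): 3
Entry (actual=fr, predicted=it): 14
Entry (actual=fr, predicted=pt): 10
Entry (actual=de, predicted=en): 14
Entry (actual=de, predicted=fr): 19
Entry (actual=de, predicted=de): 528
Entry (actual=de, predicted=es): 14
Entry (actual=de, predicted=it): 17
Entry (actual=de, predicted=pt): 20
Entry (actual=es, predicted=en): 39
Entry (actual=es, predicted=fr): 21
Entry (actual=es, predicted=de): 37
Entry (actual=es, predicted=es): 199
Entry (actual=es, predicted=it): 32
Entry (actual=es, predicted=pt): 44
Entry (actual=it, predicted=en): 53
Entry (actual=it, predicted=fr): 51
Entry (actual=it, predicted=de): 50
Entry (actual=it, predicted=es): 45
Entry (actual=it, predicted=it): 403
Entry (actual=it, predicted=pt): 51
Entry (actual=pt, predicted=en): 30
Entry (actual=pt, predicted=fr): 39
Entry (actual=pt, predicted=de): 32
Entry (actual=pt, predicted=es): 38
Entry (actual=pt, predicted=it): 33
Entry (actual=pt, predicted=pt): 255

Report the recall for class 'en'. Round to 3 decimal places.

Take TP from the diagonal, FP from the rest of the 'en' prediction marginal, FN from the rest of the 'en' actual marginal.
recall = TP/(TP+FN).
en: TP=145, FN=10+16+21+16+13=76 → 145/221 = 0.6561

0.656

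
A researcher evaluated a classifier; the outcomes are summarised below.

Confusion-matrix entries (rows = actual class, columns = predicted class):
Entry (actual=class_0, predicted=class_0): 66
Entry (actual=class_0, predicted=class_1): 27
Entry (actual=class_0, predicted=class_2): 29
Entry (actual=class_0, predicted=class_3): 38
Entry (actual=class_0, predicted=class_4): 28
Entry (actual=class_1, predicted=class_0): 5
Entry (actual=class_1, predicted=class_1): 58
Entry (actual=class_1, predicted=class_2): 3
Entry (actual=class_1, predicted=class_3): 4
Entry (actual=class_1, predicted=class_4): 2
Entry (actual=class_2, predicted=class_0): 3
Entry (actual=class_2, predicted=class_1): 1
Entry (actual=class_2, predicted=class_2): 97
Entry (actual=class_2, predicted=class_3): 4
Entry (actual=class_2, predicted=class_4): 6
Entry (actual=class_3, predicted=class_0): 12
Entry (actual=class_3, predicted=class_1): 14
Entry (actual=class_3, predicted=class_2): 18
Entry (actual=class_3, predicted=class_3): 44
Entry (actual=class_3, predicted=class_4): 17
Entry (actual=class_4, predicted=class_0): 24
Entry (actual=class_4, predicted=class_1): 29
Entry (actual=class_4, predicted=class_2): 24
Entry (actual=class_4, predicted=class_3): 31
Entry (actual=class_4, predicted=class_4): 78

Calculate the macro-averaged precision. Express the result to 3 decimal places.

Per-class precision (TP/(TP+FP)):
  class_0: TP=66, FP=5+3+12+24=44 → 66/110 = 0.6000
  class_1: TP=58, FP=27+1+14+29=71 → 58/129 = 0.4496
  class_2: TP=97, FP=29+3+18+24=74 → 97/171 = 0.5673
  class_3: TP=44, FP=38+4+4+31=77 → 44/121 = 0.3636
  class_4: TP=78, FP=28+2+6+17=53 → 78/131 = 0.5954
Macro-precision = mean = (0.6000 + 0.4496 + 0.5673 + 0.3636 + 0.5954) / 5 = 0.515

0.515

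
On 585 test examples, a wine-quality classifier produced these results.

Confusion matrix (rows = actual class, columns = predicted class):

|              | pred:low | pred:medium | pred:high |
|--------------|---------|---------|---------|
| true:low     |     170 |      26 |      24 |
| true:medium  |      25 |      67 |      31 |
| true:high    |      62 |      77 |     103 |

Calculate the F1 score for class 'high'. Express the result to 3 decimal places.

Take TP from the diagonal, FP from the rest of the 'high' prediction marginal, FN from the rest of the 'high' actual marginal.
F1 score = 2·TP/(2·TP+FP+FN).
high: TP=103, FP=24+31=55, FN=62+77=139 → 206/400 = 0.5150

0.515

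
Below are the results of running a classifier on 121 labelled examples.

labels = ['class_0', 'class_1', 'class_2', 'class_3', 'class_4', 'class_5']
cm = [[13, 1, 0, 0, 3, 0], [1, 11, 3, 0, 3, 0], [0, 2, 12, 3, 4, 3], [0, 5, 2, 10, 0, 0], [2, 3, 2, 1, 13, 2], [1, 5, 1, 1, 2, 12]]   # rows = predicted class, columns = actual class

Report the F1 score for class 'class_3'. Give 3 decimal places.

0.625

F1 score = 2·TP/(2·TP+FP+FN).
class_3: TP=10, FP=0+5+2+0+0=7, FN=0+0+3+1+1=5 → 20/32 = 0.6250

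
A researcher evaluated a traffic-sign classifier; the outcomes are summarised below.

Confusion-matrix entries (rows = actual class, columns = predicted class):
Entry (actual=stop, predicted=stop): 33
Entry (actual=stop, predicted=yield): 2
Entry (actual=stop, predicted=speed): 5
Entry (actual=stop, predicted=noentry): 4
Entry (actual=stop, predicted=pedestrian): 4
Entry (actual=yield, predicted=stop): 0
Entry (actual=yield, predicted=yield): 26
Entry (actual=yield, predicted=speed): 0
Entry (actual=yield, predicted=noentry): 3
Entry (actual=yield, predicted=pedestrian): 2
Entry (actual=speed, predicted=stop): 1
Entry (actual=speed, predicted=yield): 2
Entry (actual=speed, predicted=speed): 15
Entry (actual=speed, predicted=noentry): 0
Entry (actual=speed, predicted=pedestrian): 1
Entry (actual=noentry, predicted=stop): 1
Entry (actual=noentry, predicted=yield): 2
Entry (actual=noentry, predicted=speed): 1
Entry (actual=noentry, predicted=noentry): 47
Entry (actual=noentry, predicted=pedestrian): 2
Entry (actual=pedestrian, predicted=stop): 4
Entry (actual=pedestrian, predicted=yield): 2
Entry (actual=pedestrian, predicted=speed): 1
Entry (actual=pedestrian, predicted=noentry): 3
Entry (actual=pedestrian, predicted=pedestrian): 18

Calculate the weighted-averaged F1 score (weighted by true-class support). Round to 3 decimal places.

0.775

Per-class F1 score (2·TP/(2·TP+FP+FN)):
  stop: TP=33, FP=0+1+1+4=6, FN=2+5+4+4=15 → 66/87 = 0.7586
  yield: TP=26, FP=2+2+2+2=8, FN=0+0+3+2=5 → 52/65 = 0.8000
  speed: TP=15, FP=5+0+1+1=7, FN=1+2+0+1=4 → 30/41 = 0.7317
  noentry: TP=47, FP=4+3+0+3=10, FN=1+2+1+2=6 → 94/110 = 0.8545
  pedestrian: TP=18, FP=4+2+1+2=9, FN=4+2+1+3=10 → 36/55 = 0.6545
Weighted-F1 score = Σ (supportᵢ/N)·F1 scoreᵢ with N=179: (48/179)·0.7586 + (31/179)·0.8000 + (19/179)·0.7317 + (53/179)·0.8545 + (28/179)·0.6545 = 0.775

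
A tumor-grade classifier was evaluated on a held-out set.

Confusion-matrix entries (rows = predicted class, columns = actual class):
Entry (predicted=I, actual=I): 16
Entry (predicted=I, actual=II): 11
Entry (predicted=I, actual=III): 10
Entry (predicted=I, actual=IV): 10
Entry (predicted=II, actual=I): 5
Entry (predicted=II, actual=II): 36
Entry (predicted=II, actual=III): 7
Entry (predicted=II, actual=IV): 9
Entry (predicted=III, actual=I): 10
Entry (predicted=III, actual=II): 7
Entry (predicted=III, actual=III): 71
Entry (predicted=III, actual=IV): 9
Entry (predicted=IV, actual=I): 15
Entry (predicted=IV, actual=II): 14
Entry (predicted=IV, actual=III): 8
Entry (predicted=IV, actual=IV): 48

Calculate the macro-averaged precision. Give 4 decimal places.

Per-class precision (TP/(TP+FP)):
  I: TP=16, FP=11+10+10=31 → 16/47 = 0.34043
  II: TP=36, FP=5+7+9=21 → 36/57 = 0.63158
  III: TP=71, FP=10+7+9=26 → 71/97 = 0.73196
  IV: TP=48, FP=15+14+8=37 → 48/85 = 0.56471
Macro-precision = mean = (0.34043 + 0.63158 + 0.73196 + 0.56471) / 4 = 0.5672

0.5672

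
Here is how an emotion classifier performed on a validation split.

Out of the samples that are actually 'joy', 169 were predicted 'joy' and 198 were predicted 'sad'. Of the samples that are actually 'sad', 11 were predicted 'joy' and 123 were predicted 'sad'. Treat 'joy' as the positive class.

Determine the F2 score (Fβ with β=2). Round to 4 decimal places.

Fβ = (1+β²)·TP / ((1+β²)·TP + β²·FN + FP), with β²=4
= 5·169 / (5·169 + 4·198 + 11) = 0.5127

0.5127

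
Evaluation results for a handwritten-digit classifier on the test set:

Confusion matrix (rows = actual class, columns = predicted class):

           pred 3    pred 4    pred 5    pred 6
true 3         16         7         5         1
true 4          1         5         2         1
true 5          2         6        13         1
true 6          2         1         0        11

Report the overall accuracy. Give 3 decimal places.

Accuracy = trace / total = (16+5+13+11=45) / 74 = 45/74 = 0.608

0.608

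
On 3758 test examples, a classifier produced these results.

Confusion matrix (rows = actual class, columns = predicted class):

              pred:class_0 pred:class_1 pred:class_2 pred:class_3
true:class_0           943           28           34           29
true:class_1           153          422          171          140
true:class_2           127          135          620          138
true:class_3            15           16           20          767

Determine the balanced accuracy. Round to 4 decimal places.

0.7334

Balanced accuracy = mean of per-class recall.
  class_0: recall = 943/1034 = 0.91199
  class_1: recall = 422/886 = 0.47630
  class_2: recall = 620/1020 = 0.60784
  class_3: recall = 767/818 = 0.93765
Mean = (0.91199 + 0.47630 + 0.60784 + 0.93765) / 4 = 0.7334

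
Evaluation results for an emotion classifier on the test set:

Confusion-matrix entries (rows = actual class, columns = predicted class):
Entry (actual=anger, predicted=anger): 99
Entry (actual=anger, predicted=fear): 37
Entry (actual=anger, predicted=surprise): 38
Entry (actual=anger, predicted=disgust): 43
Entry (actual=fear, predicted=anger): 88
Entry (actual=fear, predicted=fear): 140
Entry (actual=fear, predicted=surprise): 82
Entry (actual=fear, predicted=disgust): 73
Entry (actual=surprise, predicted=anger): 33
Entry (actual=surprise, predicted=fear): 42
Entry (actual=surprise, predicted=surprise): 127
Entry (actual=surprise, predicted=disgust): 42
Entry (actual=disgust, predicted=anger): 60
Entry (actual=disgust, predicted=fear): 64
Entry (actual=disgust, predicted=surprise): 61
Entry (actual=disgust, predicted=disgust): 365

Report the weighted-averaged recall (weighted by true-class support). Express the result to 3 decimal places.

0.524

Per-class recall (TP/(TP+FN)):
  anger: TP=99, FN=37+38+43=118 → 99/217 = 0.4562
  fear: TP=140, FN=88+82+73=243 → 140/383 = 0.3655
  surprise: TP=127, FN=33+42+42=117 → 127/244 = 0.5205
  disgust: TP=365, FN=60+64+61=185 → 365/550 = 0.6636
Weighted-recall = Σ (supportᵢ/N)·recallᵢ with N=1394: (217/1394)·0.4562 + (383/1394)·0.3655 + (244/1394)·0.5205 + (550/1394)·0.6636 = 0.524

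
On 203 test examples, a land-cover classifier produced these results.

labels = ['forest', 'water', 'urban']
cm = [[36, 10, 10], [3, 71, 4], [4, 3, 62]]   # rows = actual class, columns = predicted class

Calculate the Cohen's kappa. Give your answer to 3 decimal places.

0.744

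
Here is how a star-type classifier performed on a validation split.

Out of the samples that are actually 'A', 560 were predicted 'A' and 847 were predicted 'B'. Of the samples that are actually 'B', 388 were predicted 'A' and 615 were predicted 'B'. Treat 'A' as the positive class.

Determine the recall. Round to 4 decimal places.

Recall = TP/(TP+FN) = 560/(560+847) = 560/1407 = 0.3980

0.3980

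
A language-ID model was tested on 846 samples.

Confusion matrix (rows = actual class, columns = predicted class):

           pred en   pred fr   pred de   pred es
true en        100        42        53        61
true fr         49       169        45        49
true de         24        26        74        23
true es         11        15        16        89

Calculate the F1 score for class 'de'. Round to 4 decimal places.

0.4418

Treat 'de' as positive and all other classes as negative.
F1 score = 2·TP/(2·TP+FP+FN).
de: TP=74, FP=53+45+16=114, FN=24+26+23=73 → 148/335 = 0.44179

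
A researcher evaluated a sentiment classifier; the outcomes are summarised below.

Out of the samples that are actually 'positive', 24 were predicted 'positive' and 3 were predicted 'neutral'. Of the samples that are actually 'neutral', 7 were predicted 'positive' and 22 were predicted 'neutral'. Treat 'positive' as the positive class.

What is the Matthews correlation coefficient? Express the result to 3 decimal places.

0.651

MCC = (TP·TN − FP·FN) / √((TP+FP)(TP+FN)(TN+FP)(TN+FN))
Numerator = 24·22 − 7·3 = 507
Denominator = √(31·27·29·25) = √606825 = 778.9897
MCC = 507 / 778.9897 = 0.651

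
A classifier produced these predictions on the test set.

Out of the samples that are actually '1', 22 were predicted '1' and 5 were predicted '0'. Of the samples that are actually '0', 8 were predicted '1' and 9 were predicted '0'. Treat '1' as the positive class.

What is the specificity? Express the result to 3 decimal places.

0.529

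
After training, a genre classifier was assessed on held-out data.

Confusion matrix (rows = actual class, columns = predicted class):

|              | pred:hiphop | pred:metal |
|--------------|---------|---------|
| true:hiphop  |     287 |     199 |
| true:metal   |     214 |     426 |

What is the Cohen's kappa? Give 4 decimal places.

0.2552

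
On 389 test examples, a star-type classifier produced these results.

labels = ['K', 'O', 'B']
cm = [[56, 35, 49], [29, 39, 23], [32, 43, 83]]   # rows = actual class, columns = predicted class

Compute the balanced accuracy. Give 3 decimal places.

Balanced accuracy = mean of per-class recall.
  K: recall = 56/140 = 0.4000
  O: recall = 39/91 = 0.4286
  B: recall = 83/158 = 0.5253
Mean = (0.4000 + 0.4286 + 0.5253) / 3 = 0.451

0.451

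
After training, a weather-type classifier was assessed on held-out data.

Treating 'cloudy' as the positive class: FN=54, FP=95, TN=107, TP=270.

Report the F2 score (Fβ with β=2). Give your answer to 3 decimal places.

Fβ = (1+β²)·TP / ((1+β²)·TP + β²·FN + FP), with β²=4
= 5·270 / (5·270 + 4·54 + 95) = 0.813

0.813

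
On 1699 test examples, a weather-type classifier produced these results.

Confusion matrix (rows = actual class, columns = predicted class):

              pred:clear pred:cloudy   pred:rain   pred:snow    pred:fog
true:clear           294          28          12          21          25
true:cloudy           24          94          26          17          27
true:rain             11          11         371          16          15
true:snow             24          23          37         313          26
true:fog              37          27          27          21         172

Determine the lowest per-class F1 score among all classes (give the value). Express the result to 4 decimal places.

0.5067

Per-class F1 score (2·TP/(2·TP+FP+FN)):
  clear: TP=294, FP=24+11+24+37=96, FN=28+12+21+25=86 → 588/770 = 0.76364
  cloudy: TP=94, FP=28+11+23+27=89, FN=24+26+17+27=94 → 188/371 = 0.50674
  rain: TP=371, FP=12+26+37+27=102, FN=11+11+16+15=53 → 742/897 = 0.82720
  snow: TP=313, FP=21+17+16+21=75, FN=24+23+37+26=110 → 626/811 = 0.77189
  fog: TP=172, FP=25+27+15+26=93, FN=37+27+27+21=112 → 344/549 = 0.62659
Lowest is class 'cloudy' with F1 score = 0.5067.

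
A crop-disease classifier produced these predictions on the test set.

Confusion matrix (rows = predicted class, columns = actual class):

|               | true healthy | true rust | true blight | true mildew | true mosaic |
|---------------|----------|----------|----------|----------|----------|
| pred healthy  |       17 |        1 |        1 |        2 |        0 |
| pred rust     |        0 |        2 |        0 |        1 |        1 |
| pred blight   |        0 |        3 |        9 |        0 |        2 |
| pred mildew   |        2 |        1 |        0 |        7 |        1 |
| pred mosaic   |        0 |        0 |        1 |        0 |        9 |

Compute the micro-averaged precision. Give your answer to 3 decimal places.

0.733

Micro-averaging pools counts across classes: ΣTP=44, ΣFP=16, ΣFN=16.
Micro-precision = TP/(TP+FP) on pooled counts = 0.733 (equals overall accuracy in single-label multiclass).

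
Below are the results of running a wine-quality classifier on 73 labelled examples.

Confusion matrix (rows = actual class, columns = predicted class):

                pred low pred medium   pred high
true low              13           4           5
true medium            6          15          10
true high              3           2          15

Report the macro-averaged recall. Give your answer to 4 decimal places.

0.6083

Per-class recall (TP/(TP+FN)):
  low: TP=13, FN=4+5=9 → 13/22 = 0.59091
  medium: TP=15, FN=6+10=16 → 15/31 = 0.48387
  high: TP=15, FN=3+2=5 → 15/20 = 0.75000
Macro-recall = mean = (0.59091 + 0.48387 + 0.75000) / 3 = 0.6083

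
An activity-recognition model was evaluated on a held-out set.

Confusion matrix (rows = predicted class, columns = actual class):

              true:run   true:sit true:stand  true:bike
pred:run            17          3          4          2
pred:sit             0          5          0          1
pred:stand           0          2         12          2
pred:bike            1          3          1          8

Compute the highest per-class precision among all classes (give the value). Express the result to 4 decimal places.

0.8333

Per-class precision (TP/(TP+FP)):
  run: TP=17, FP=3+4+2=9 → 17/26 = 0.65385
  sit: TP=5, FP=0+0+1=1 → 5/6 = 0.83333
  stand: TP=12, FP=0+2+2=4 → 12/16 = 0.75000
  bike: TP=8, FP=1+3+1=5 → 8/13 = 0.61538
Highest is class 'sit' with precision = 0.8333.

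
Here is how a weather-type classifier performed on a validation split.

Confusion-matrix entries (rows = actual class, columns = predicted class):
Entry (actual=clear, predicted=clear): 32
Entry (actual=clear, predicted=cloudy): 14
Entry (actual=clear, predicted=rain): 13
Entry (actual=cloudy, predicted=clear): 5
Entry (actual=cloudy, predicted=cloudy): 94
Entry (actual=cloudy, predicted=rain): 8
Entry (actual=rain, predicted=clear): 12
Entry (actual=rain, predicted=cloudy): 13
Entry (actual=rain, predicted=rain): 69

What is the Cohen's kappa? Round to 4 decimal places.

Observed agreement pₒ = trace/N = 195/260 = 0.75000
Expected agreement pₑ = Σ (rowᵢ·colᵢ)/N² = (59·49 + 107·121 + 94·90)/260² = 0.35944
κ = (pₒ − pₑ)/(1 − pₑ) = (0.75000 − 0.35944)/(1 − 0.35944) = 0.6097

0.6097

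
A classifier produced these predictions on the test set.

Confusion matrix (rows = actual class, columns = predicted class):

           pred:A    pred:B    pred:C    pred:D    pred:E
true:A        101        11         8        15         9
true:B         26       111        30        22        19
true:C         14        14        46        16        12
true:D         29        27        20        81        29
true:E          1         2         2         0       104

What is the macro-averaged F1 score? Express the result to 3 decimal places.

Per-class F1 score (2·TP/(2·TP+FP+FN)):
  A: TP=101, FP=26+14+29+1=70, FN=11+8+15+9=43 → 202/315 = 0.6413
  B: TP=111, FP=11+14+27+2=54, FN=26+30+22+19=97 → 222/373 = 0.5952
  C: TP=46, FP=8+30+20+2=60, FN=14+14+16+12=56 → 92/208 = 0.4423
  D: TP=81, FP=15+22+16+0=53, FN=29+27+20+29=105 → 162/320 = 0.5063
  E: TP=104, FP=9+19+12+29=69, FN=1+2+2+0=5 → 208/282 = 0.7376
Macro-F1 score = mean = (0.6413 + 0.5952 + 0.4423 + 0.5063 + 0.7376) / 5 = 0.585

0.585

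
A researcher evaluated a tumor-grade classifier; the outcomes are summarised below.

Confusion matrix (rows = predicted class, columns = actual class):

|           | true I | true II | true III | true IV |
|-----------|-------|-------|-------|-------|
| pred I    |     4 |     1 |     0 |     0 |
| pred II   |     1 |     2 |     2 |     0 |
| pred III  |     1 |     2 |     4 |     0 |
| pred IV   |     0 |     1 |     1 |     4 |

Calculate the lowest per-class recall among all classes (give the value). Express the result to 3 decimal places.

0.333

Per-class recall (TP/(TP+FN)):
  I: TP=4, FN=1+1+0=2 → 4/6 = 0.6667
  II: TP=2, FN=1+2+1=4 → 2/6 = 0.3333
  III: TP=4, FN=0+2+1=3 → 4/7 = 0.5714
  IV: TP=4, FN=0+0+0=0 → 4/4 = 1.0000
Lowest is class 'II' with recall = 0.333.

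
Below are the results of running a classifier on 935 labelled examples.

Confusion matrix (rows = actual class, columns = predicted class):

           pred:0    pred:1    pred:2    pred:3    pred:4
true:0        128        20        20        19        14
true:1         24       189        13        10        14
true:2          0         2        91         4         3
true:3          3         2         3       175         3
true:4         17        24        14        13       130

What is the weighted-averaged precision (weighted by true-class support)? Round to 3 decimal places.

0.768

Per-class precision (TP/(TP+FP)):
  0: TP=128, FP=24+0+3+17=44 → 128/172 = 0.7442
  1: TP=189, FP=20+2+2+24=48 → 189/237 = 0.7975
  2: TP=91, FP=20+13+3+14=50 → 91/141 = 0.6454
  3: TP=175, FP=19+10+4+13=46 → 175/221 = 0.7919
  4: TP=130, FP=14+14+3+3=34 → 130/164 = 0.7927
Weighted-precision = Σ (supportᵢ/N)·precisionᵢ with N=935: (201/935)·0.7442 + (250/935)·0.7975 + (100/935)·0.6454 + (186/935)·0.7919 + (198/935)·0.7927 = 0.768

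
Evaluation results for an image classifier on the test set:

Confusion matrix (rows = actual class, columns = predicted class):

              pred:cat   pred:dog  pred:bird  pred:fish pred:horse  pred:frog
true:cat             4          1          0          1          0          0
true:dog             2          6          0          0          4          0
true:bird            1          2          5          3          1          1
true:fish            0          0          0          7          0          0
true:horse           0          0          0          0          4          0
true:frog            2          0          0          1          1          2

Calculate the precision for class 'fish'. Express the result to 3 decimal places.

0.583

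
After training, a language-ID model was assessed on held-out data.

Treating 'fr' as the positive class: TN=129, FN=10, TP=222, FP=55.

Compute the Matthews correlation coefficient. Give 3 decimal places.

0.693

MCC = (TP·TN − FP·FN) / √((TP+FP)(TP+FN)(TN+FP)(TN+FN))
Numerator = 222·129 − 55·10 = 28088
Denominator = √(277·232·184·139) = √1643616064 = 40541.5350
MCC = 28088 / 40541.5350 = 0.693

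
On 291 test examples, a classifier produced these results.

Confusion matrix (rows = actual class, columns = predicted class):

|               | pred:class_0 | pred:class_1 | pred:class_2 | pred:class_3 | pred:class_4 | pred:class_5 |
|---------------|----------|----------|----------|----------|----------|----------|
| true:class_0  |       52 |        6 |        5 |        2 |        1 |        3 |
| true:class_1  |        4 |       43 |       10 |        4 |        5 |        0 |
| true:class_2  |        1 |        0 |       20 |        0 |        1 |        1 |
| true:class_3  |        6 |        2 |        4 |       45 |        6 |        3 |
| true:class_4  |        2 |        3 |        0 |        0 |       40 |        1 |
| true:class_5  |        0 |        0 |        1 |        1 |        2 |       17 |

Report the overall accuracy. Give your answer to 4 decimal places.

0.7457

Accuracy = trace / total = (52+43+20+45+40+17=217) / 291 = 217/291 = 0.7457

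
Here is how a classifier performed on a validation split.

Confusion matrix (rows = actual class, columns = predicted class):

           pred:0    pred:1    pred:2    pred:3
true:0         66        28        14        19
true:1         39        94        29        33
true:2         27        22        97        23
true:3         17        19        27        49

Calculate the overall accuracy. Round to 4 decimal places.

0.5075

Accuracy = trace / total = (66+94+97+49=306) / 603 = 306/603 = 0.5075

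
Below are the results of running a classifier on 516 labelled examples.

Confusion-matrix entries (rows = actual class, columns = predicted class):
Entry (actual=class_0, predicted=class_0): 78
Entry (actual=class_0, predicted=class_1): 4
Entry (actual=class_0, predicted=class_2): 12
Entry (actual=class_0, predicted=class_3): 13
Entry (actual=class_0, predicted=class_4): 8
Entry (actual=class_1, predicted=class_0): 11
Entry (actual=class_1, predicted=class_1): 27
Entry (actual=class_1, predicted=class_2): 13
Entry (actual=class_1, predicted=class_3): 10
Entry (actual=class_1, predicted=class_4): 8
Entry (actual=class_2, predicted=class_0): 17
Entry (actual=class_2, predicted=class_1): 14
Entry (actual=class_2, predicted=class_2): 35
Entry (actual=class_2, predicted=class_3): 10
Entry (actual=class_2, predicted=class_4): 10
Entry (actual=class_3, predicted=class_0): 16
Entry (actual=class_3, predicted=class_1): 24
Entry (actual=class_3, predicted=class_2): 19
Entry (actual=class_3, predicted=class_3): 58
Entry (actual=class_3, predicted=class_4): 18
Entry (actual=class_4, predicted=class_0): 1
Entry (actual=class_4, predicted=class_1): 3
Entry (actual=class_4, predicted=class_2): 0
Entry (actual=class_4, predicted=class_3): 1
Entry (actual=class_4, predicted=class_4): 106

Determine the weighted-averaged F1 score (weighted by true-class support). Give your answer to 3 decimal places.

0.576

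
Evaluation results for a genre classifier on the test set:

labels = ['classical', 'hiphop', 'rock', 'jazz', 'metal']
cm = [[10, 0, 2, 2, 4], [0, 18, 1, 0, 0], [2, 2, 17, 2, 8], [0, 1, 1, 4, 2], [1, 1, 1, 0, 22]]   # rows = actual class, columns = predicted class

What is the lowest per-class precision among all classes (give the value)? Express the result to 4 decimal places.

Per-class precision (TP/(TP+FP)):
  classical: TP=10, FP=0+2+0+1=3 → 10/13 = 0.76923
  hiphop: TP=18, FP=0+2+1+1=4 → 18/22 = 0.81818
  rock: TP=17, FP=2+1+1+1=5 → 17/22 = 0.77273
  jazz: TP=4, FP=2+0+2+0=4 → 4/8 = 0.50000
  metal: TP=22, FP=4+0+8+2=14 → 22/36 = 0.61111
Lowest is class 'jazz' with precision = 0.5000.

0.5000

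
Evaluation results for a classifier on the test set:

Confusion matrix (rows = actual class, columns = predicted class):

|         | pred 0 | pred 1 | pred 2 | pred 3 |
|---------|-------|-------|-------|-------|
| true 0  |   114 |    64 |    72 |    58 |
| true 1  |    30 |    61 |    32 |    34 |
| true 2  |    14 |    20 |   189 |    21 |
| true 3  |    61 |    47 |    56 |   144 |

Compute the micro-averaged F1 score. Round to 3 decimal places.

0.500

Micro-averaging pools counts across classes: ΣTP=508, ΣFP=509, ΣFN=509.
Micro-F1 score = 2·TP/(2·TP+FP+FN) on pooled counts = 0.500 (equals overall accuracy in single-label multiclass).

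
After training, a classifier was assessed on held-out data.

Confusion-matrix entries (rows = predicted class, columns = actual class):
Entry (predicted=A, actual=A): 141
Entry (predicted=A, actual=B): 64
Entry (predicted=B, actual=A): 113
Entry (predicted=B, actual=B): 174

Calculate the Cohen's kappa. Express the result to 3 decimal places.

Observed agreement pₒ = trace/N = 315/492 = 0.6402
Expected agreement pₑ = Σ (rowᵢ·colᵢ)/N² = (254·205 + 238·287)/492² = 0.4973
κ = (pₒ − pₑ)/(1 − pₑ) = (0.6402 − 0.4973)/(1 − 0.4973) = 0.284

0.284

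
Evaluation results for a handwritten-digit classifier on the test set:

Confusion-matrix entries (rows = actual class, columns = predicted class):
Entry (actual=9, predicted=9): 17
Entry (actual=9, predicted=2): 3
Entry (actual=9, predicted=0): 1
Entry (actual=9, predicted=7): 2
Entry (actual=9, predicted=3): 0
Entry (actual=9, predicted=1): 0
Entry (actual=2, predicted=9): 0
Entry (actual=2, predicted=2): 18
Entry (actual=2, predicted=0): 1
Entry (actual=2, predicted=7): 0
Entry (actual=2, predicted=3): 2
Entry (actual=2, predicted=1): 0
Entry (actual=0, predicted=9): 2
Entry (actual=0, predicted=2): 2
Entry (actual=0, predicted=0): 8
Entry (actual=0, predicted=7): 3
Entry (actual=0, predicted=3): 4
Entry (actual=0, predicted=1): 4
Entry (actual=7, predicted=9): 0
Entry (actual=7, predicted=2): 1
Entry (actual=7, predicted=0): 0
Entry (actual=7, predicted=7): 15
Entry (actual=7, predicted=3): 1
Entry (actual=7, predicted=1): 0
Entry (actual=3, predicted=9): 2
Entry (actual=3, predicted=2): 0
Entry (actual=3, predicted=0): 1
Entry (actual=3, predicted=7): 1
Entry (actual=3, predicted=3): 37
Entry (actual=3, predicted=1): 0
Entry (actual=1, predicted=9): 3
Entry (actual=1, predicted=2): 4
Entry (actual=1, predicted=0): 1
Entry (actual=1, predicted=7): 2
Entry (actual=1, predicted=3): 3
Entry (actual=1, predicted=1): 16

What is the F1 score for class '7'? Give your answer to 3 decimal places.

0.750

F1 score = 2·TP/(2·TP+FP+FN).
7: TP=15, FP=2+0+3+1+2=8, FN=0+1+0+1+0=2 → 30/40 = 0.7500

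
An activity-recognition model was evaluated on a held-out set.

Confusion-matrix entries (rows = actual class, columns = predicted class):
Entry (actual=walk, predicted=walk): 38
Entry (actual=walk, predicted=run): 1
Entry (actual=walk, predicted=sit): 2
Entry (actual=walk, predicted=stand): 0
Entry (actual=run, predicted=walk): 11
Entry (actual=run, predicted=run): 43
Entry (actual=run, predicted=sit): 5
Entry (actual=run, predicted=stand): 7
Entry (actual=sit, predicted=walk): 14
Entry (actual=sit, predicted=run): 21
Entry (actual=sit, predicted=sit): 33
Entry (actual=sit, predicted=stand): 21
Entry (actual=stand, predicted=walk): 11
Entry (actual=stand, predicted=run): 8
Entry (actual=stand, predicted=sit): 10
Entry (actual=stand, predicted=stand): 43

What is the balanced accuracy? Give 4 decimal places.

0.6366

Balanced accuracy = mean of per-class recall.
  walk: recall = 38/41 = 0.92683
  run: recall = 43/66 = 0.65152
  sit: recall = 33/89 = 0.37079
  stand: recall = 43/72 = 0.59722
Mean = (0.92683 + 0.65152 + 0.37079 + 0.59722) / 4 = 0.6366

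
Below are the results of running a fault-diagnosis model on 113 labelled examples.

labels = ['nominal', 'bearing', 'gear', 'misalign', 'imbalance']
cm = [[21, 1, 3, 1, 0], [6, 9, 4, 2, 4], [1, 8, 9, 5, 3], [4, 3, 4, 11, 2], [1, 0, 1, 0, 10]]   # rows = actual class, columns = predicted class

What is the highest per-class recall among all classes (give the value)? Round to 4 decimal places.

Per-class recall (TP/(TP+FN)):
  nominal: TP=21, FN=1+3+1+0=5 → 21/26 = 0.80769
  bearing: TP=9, FN=6+4+2+4=16 → 9/25 = 0.36000
  gear: TP=9, FN=1+8+5+3=17 → 9/26 = 0.34615
  misalign: TP=11, FN=4+3+4+2=13 → 11/24 = 0.45833
  imbalance: TP=10, FN=1+0+1+0=2 → 10/12 = 0.83333
Highest is class 'imbalance' with recall = 0.8333.

0.8333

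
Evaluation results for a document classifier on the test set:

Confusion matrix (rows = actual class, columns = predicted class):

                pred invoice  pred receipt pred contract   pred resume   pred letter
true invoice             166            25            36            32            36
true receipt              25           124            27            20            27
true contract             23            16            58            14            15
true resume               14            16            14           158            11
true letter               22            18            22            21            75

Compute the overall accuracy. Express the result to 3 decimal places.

Accuracy = trace / total = (166+124+58+158+75=581) / 1015 = 581/1015 = 0.572

0.572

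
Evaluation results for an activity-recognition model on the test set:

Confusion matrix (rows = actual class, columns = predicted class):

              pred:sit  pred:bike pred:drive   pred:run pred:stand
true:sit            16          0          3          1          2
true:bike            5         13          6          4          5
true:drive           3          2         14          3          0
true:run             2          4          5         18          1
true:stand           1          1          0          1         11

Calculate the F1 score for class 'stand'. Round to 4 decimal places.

0.6667

Take TP from the diagonal, FP from the rest of the 'stand' prediction marginal, FN from the rest of the 'stand' actual marginal.
F1 score = 2·TP/(2·TP+FP+FN).
stand: TP=11, FP=2+5+0+1=8, FN=1+1+0+1=3 → 22/33 = 0.66667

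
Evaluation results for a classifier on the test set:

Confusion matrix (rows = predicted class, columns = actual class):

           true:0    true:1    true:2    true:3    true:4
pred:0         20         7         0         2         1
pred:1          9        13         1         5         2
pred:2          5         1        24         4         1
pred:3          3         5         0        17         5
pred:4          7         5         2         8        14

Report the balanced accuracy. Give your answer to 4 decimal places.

Balanced accuracy = mean of per-class recall.
  0: recall = 20/44 = 0.45455
  1: recall = 13/31 = 0.41935
  2: recall = 24/27 = 0.88889
  3: recall = 17/36 = 0.47222
  4: recall = 14/23 = 0.60870
Mean = (0.45455 + 0.41935 + 0.88889 + 0.47222 + 0.60870) / 5 = 0.5687

0.5687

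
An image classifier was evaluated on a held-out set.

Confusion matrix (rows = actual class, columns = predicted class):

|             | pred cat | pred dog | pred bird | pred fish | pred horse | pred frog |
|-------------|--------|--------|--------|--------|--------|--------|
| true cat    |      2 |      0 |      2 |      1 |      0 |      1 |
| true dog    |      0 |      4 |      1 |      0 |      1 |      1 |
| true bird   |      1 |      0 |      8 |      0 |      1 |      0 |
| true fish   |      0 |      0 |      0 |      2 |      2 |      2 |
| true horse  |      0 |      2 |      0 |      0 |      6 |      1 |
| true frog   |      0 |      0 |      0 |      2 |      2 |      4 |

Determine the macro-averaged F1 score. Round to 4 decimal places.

Per-class F1 score (2·TP/(2·TP+FP+FN)):
  cat: TP=2, FP=0+1+0+0+0=1, FN=0+2+1+0+1=4 → 4/9 = 0.44444
  dog: TP=4, FP=0+0+0+2+0=2, FN=0+1+0+1+1=3 → 8/13 = 0.61538
  bird: TP=8, FP=2+1+0+0+0=3, FN=1+0+0+1+0=2 → 16/21 = 0.76190
  fish: TP=2, FP=1+0+0+0+2=3, FN=0+0+0+2+2=4 → 4/11 = 0.36364
  horse: TP=6, FP=0+1+1+2+2=6, FN=0+2+0+0+1=3 → 12/21 = 0.57143
  frog: TP=4, FP=1+1+0+2+1=5, FN=0+0+0+2+2=4 → 8/17 = 0.47059
Macro-F1 score = mean = (0.44444 + 0.61538 + 0.76190 + 0.36364 + 0.57143 + 0.47059) / 6 = 0.5379

0.5379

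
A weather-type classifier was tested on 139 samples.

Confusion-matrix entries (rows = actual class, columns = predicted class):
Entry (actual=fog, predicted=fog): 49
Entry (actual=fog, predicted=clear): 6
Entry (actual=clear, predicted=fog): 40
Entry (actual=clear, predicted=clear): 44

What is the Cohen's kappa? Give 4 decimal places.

0.3747

Observed agreement pₒ = trace/N = 93/139 = 0.66906
Expected agreement pₑ = Σ (rowᵢ·colᵢ)/N² = (55·89 + 84·50)/139² = 0.47073
κ = (pₒ − pₑ)/(1 − pₑ) = (0.66906 − 0.47073)/(1 − 0.47073) = 0.3747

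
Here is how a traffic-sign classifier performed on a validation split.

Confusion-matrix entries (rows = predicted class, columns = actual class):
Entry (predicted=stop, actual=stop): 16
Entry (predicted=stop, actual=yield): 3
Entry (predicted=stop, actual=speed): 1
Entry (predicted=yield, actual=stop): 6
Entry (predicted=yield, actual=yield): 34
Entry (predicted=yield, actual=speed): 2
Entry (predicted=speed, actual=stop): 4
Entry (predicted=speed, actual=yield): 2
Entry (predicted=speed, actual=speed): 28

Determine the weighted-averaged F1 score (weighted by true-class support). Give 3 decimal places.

Per-class F1 score (2·TP/(2·TP+FP+FN)):
  stop: TP=16, FP=3+1=4, FN=6+4=10 → 32/46 = 0.6957
  yield: TP=34, FP=6+2=8, FN=3+2=5 → 68/81 = 0.8395
  speed: TP=28, FP=4+2=6, FN=1+2=3 → 56/65 = 0.8615
Weighted-F1 score = Σ (supportᵢ/N)·F1 scoreᵢ with N=96: (26/96)·0.6957 + (39/96)·0.8395 + (31/96)·0.8615 = 0.808

0.808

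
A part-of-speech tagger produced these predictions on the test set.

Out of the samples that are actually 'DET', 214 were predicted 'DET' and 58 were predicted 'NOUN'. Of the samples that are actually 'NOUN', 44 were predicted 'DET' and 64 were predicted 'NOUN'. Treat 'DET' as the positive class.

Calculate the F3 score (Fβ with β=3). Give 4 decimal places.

Fβ = (1+β²)·TP / ((1+β²)·TP + β²·FN + FP), with β²=9
= 10·214 / (10·214 + 9·58 + 44) = 0.7908

0.7908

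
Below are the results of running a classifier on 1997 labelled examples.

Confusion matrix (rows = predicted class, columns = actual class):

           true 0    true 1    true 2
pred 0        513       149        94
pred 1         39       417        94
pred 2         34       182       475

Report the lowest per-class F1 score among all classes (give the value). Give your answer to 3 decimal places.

0.643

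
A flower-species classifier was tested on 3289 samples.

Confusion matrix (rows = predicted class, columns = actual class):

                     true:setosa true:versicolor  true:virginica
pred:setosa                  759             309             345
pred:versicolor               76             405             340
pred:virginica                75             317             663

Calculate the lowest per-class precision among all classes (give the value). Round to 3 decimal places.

0.493

Per-class precision (TP/(TP+FP)):
  setosa: TP=759, FP=309+345=654 → 759/1413 = 0.5372
  versicolor: TP=405, FP=76+340=416 → 405/821 = 0.4933
  virginica: TP=663, FP=75+317=392 → 663/1055 = 0.6284
Lowest is class 'versicolor' with precision = 0.493.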